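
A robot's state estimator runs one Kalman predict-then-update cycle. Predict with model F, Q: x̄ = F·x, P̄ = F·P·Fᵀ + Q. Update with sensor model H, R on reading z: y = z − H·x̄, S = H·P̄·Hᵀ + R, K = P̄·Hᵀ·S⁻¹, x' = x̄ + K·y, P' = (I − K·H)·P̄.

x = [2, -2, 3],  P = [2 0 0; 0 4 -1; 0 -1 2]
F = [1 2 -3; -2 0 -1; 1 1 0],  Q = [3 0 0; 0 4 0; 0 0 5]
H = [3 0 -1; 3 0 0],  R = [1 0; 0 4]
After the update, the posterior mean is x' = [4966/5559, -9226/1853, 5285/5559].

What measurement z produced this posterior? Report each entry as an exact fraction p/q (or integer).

x̄ = F·x = [-11, -7, 0]
P̄ = F·P·Fᵀ + Q = [51 4 13; 4 14 -3; 13 -3 11]
S = H·P̄·Hᵀ + R = [393 420; 420 463]
K = P̄·Hᵀ·S⁻¹ = [560/5559 443/1853; 635/1853 -528/1853; -3416/5559 1189/1853]
x' − x̄ = [66115/5559, 3745/1853, 5285/5559] = K·y
y = (KᵀK)⁻¹·Kᵀ·(x' − x̄) = [35, 35]
z = y + H·x̄ = [35, 35] + [-33, -33] = [2, 2]

z = [2, 2]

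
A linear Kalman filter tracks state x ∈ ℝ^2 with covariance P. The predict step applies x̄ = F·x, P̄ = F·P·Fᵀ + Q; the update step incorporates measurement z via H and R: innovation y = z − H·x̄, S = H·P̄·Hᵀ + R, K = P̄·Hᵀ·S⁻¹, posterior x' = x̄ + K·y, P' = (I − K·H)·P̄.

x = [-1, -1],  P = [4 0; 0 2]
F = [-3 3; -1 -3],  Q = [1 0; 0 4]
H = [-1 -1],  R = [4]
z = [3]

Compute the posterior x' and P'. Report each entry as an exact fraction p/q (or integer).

x̄ = F·x = [0, 4]
P̄ = F·P·Fᵀ + Q = [55 -6; -6 26]
y = z − H·x̄ = [7]
S = H·P̄·Hᵀ + R = [73]
K = P̄·Hᵀ·S⁻¹ = [-49/73; -20/73]
x' = x̄ + K·y = [-343/73, 152/73]
P' = (I − K·H)·P̄ = [1614/73 -1418/73; -1418/73 1498/73]

x' = [-343/73, 152/73]
P' = [1614/73 -1418/73; -1418/73 1498/73]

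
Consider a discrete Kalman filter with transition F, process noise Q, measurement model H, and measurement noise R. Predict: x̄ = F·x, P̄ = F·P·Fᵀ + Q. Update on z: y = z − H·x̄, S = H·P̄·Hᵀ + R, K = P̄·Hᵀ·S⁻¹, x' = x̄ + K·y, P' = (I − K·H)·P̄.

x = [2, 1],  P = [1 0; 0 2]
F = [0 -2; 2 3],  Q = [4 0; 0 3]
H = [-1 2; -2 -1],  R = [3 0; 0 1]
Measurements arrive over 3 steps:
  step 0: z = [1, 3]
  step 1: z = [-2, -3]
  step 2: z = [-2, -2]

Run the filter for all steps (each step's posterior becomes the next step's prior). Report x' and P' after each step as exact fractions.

step 0: x' = [-2806/2069, -31/2069], P' = [564/2069 -330/2069; -330/2069 2103/4138]
step 1: x' = [902202/580579, -228667/580579], P' = [1086084/4064053 -607758/4064053; -607758/4064053 1961727/4064053]
step 2: x' = [4529586548/3890870173, -891644781/3890870173], P' = [1038802020/3890870173 -580299510/3890870173; -580299510/3890870173 1875611766/3890870173]

step 0: x̄ = F·x = [-2, 7]
step 0: P̄ = F·P·Fᵀ + Q = [12 -12; -12 25]
step 0: y = z − H·x̄ = [-15, 6]
step 0: S = H·P̄·Hᵀ + R = [163 10; 10 26]
step 0: K = P̄·Hᵀ·S⁻¹ = [-408/2069 -798/2069; 811/2069 -783/4138]
step 0: x' = x̄ + K·y = [-2806/2069, -31/2069]
step 0: P' = (I − K·H)·P̄ = [564/2069 -330/2069; -330/2069 2103/4138]
step 1: x̄ = F·x = [62/2069, -5705/2069]
step 1: P̄ = F·P·Fᵀ + Q = [12482/2069 -4989/2069; -4989/2069 27933/4138]
step 1: y = z − H·x̄ = [7334/2069, -11788/2069]
step 1: S = H·P̄·Hᵀ + R = [94511/2069 11998/2069; 11998/2069 92015/4138]
step 1: K = P̄·Hᵀ·S⁻¹ = [-109600/580579 -1564410/4064053; 215772/580579 -746211/4064053]
step 1: x' = x̄ + K·y = [902202/580579, -228667/580579]
step 1: P' = (I − K·H)·P̄ = [1086084/4064053 -607758/4064053; -607758/4064053 1961727/4064053]
step 2: x̄ = F·x = [457334/580579, 1118403/580579]
step 2: P̄ = F·P·Fᵀ + Q = [24103120/4064053 -1334190/580579; -1334190/580579 3842706/580579]
step 2: y = z − H·x̄ = [-2940630/580579, 871913/580579]
step 2: S = H·P̄·Hᵀ + R = [181248367/4064053 22426346/4064053; 22426346/4064053 90018155/4064053]
step 2: K = P̄·Hᵀ·S⁻¹ = [-733133680/3890870173 -7096230/18440143; 1443841014/3890870173 -3388686/18440143]
step 2: x' = x̄ + K·y = [4529586548/3890870173, -891644781/3890870173]
step 2: P' = (I − K·H)·P̄ = [1038802020/3890870173 -580299510/3890870173; -580299510/3890870173 1875611766/3890870173]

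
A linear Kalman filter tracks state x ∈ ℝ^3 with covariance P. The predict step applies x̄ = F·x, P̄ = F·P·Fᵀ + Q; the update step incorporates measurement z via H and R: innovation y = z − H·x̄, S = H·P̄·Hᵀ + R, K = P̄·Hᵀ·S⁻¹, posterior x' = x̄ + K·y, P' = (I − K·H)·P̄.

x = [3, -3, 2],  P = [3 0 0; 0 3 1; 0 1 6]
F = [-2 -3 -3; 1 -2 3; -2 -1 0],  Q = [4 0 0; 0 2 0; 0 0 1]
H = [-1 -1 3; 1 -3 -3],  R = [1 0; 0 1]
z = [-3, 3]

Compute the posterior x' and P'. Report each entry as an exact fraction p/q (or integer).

x̄ = F·x = [-3, 15, -3]
P̄ = F·P·Fᵀ + Q = [115 -45 24; -45 59 -3; 24 -3 16]
y = z − H·x̄ = [18, 42]
S = H·P̄·Hᵀ + R = [103 -10; -10 863]
K = P̄·Hᵀ·S⁻¹ = [3506/88789 18354/88789; -21979/88789 -22169/88789; 23151/88789 -1275/88789]
x' = x̄ + K·y = [567609/88789, 5115/88789, 96801/88789]
P' = (I − K·H)·P̄ = [6936711/88789 -5465/88789 2311584/88789; -5465/88789 11037/88789 -5469/88789; 2311584/88789 -5469/88789 776422/88789]

x' = [567609/88789, 5115/88789, 96801/88789]
P' = [6936711/88789 -5465/88789 2311584/88789; -5465/88789 11037/88789 -5469/88789; 2311584/88789 -5469/88789 776422/88789]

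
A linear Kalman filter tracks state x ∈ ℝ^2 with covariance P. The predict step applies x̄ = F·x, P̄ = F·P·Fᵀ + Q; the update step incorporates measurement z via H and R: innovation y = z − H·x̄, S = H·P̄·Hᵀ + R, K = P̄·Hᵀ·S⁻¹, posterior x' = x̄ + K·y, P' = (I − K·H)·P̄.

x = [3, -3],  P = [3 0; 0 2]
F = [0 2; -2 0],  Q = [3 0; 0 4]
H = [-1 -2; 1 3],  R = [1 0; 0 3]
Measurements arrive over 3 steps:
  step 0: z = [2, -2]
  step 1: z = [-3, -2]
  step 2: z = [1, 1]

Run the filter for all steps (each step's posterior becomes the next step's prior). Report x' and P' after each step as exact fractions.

step 0: x̄ = F·x = [-6, -6]
step 0: P̄ = F·P·Fᵀ + Q = [11 0; 0 16]
step 0: y = z − H·x̄ = [-16, 22]
step 0: S = H·P̄·Hᵀ + R = [76 -107; -107 158]
step 0: K = P̄·Hᵀ·S⁻¹ = [-561/559 -341/559; 80/559 224/559]
step 0: x' = x̄ + K·y = [-1880/559, 294/559]
step 0: P' = (I − K·H)·P̄ = [3729/559 -1584/559; -1584/559 752/559]
step 1: x̄ = F·x = [588/559, 3760/559]
step 1: P̄ = F·P·Fᵀ + Q = [4685/559 6336/559; 6336/559 17152/559]
step 1: y = z − H·x̄ = [6431/559, -302/13]
step 1: S = H·P̄·Hᵀ + R = [99196/559 -3239/13; -3239/13 4622/13]
step 1: K = P̄·Hᵀ·S⁻¹ = [-267879/566593 -120179/566593; -49984/566593 129728/566593]
step 1: x' = x̄ + K·y = [306031/566593, 222352/566593]
step 1: P' = (I − K·H)·P̄ = [1524711/566593 -628416/566593; -628416/566593 339200/566593]
step 2: x̄ = F·x = [444704/566593, -612062/566593]
step 2: P̄ = F·P·Fᵀ + Q = [3056579/566593 2513664/566593; 2513664/566593 8365216/566593]
step 2: y = z − H·x̄ = [-212827/566593, 1958075/566593]
step 2: S = H·P̄·Hᵀ + R = [47138692/566593 -65816195/566593; -65816195/566593 95125286/566593]
step 2: K = P̄·Hᵀ·S⁻¹ = [-126179049/268817359 -57353981/268817359; -23756512/268817359 61585088/268817359]
step 2: x' = x̄ + K·y = [60175588/268817359, -68635938/268817359]
step 2: P' = (I − K·H)·P̄ = [722661033/268817359 -298240992/268817359; -298240992/268817359 160998752/268817359]

step 0: x' = [-1880/559, 294/559], P' = [3729/559 -1584/559; -1584/559 752/559]
step 1: x' = [306031/566593, 222352/566593], P' = [1524711/566593 -628416/566593; -628416/566593 339200/566593]
step 2: x' = [60175588/268817359, -68635938/268817359], P' = [722661033/268817359 -298240992/268817359; -298240992/268817359 160998752/268817359]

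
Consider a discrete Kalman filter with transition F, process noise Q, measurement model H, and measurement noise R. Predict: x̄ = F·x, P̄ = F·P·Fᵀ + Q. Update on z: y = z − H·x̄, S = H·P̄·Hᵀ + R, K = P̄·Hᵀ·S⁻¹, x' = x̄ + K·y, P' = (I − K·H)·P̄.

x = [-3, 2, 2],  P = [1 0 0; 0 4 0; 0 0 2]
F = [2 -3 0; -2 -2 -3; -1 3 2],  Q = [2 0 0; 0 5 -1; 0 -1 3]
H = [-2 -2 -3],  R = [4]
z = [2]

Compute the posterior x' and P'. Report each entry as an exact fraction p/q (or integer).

x̄ = F·x = [-12, -4, 13]
P̄ = F·P·Fᵀ + Q = [42 20 -38; 20 43 -35; -38 -35 48]
y = z − H·x̄ = [9]
S = H·P̄·Hᵀ + R = [60]
K = P̄·Hᵀ·S⁻¹ = [-1/6; -7/20; 1/30]
x' = x̄ + K·y = [-27/2, -143/20, 133/10]
P' = (I − K·H)·P̄ = [121/3 33/2 -113/3; 33/2 713/20 -343/10; -113/3 -343/10 719/15]

x' = [-27/2, -143/20, 133/10]
P' = [121/3 33/2 -113/3; 33/2 713/20 -343/10; -113/3 -343/10 719/15]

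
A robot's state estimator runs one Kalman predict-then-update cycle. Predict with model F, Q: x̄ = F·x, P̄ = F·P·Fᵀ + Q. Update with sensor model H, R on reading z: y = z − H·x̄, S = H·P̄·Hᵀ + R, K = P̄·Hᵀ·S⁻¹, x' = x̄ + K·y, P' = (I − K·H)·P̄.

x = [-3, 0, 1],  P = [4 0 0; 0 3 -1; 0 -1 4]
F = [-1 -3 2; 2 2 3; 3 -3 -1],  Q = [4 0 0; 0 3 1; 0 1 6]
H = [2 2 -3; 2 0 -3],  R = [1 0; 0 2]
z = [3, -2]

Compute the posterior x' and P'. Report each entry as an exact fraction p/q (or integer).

x̄ = F·x = [5, -3, -10]
P̄ = F·P·Fᵀ + Q = [63 3 10; 3 55 6; 10 6 67]
y = z − H·x̄ = [-31, -42]
S = H·P̄·Hᵀ + R = [908 711; 711 737]
K = P̄·Hᵀ·S⁻¹ = [6918/163675 14646/163675; 80758/163675 -80574/163675; 4138/163675 -44189/163675]
x' = x̄ + K·y = [-2243/32735, 77917/32735, 18182/32735]
P' = (I − K·H)·P̄ = [8199873/163675 -11187/163675 5456818/163675; -11187/163675 120953/163675 46258/163675; 5456818/163675 46258/163675 3667338/163675]

x' = [-2243/32735, 77917/32735, 18182/32735]
P' = [8199873/163675 -11187/163675 5456818/163675; -11187/163675 120953/163675 46258/163675; 5456818/163675 46258/163675 3667338/163675]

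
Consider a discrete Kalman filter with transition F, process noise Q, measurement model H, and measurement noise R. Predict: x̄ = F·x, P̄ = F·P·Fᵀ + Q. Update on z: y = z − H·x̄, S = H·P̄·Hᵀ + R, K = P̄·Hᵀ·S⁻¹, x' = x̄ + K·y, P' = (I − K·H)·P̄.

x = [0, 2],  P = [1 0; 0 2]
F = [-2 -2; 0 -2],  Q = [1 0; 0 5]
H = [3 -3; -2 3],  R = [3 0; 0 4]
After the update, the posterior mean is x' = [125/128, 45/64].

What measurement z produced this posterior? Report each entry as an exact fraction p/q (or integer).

x̄ = F·x = [-4, -4]
P̄ = F·P·Fᵀ + Q = [13 8; 8 13]
S = H·P̄·Hᵀ + R = [93 -75; -75 77]
K = P̄·Hᵀ·S⁻¹ = [335/512 313/512; 95/256 169/256]
x' − x̄ = [637/128, 301/64] = K·y
y = (KᵀK)⁻¹·Kᵀ·(x' − x̄) = [2, 6]
z = y + H·x̄ = [2, 6] + [0, -4] = [2, 2]

z = [2, 2]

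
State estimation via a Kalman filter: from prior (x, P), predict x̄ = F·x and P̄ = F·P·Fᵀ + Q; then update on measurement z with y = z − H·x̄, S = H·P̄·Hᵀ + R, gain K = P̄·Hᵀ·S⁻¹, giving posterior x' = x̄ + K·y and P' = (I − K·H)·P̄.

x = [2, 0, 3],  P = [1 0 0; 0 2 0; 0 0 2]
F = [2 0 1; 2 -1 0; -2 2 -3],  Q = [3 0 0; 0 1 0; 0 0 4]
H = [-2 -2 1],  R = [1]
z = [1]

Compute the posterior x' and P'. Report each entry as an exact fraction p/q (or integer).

x̄ = F·x = [7, 4, -13]
P̄ = F·P·Fᵀ + Q = [9 4 -10; 4 7 -8; -10 -8 34]
y = z − H·x̄ = [36]
S = H·P̄·Hᵀ + R = [203]
K = P̄·Hᵀ·S⁻¹ = [-36/203; -30/203; 10/29]
x' = x̄ + K·y = [125/203, -268/203, -17/29]
P' = (I − K·H)·P̄ = [531/203 -268/203 70/29; -268/203 521/203 68/29; 70/29 68/29 286/29]

x' = [125/203, -268/203, -17/29]
P' = [531/203 -268/203 70/29; -268/203 521/203 68/29; 70/29 68/29 286/29]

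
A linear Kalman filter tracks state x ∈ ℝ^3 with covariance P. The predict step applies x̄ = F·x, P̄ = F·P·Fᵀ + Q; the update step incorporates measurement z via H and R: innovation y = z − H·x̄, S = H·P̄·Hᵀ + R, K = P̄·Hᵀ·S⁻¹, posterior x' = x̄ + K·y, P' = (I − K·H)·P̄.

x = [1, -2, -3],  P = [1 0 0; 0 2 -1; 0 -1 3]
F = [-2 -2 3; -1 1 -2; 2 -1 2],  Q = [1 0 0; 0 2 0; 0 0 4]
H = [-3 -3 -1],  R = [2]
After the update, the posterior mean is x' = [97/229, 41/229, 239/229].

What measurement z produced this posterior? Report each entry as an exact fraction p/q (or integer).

z = [-3]

x̄ = F·x = [-7, 3, -2]
P̄ = F·P·Fᵀ + Q = [52 -27 25; -27 21 -20; 25 -20 26]
S = H·P̄·Hᵀ + R = [229]
K = P̄·Hᵀ·S⁻¹ = [-100/229; 38/229; -41/229]
x' − x̄ = [1700/229, -646/229, 697/229] = K·y
y = (KᵀK)⁻¹·Kᵀ·(x' − x̄) = [-17]
z = y + H·x̄ = [-17] + [14] = [-3]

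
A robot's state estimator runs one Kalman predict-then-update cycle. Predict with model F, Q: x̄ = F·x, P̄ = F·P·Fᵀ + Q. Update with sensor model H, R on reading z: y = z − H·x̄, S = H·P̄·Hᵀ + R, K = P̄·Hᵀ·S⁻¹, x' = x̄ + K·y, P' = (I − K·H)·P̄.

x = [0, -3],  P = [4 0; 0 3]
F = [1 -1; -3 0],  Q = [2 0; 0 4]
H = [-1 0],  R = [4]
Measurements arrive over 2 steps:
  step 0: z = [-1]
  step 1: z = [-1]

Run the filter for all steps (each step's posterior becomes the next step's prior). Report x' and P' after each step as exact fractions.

step 0: x̄ = F·x = [3, 0]
step 0: P̄ = F·P·Fᵀ + Q = [9 -12; -12 40]
step 0: y = z − H·x̄ = [2]
step 0: S = H·P̄·Hᵀ + R = [13]
step 0: K = P̄·Hᵀ·S⁻¹ = [-9/13; 12/13]
step 0: x' = x̄ + K·y = [21/13, 24/13]
step 0: P' = (I − K·H)·P̄ = [36/13 -48/13; -48/13 376/13]
step 1: x̄ = F·x = [-3/13, -63/13]
step 1: P̄ = F·P·Fᵀ + Q = [534/13 -252/13; -252/13 376/13]
step 1: y = z − H·x̄ = [-16/13]
step 1: S = H·P̄·Hᵀ + R = [586/13]
step 1: K = P̄·Hᵀ·S⁻¹ = [-267/293; 126/293]
step 1: x' = x̄ + K·y = [261/293, -1575/293]
step 1: P' = (I − K·H)·P̄ = [1068/293 -504/293; -504/293 6032/293]

step 0: x' = [21/13, 24/13], P' = [36/13 -48/13; -48/13 376/13]
step 1: x' = [261/293, -1575/293], P' = [1068/293 -504/293; -504/293 6032/293]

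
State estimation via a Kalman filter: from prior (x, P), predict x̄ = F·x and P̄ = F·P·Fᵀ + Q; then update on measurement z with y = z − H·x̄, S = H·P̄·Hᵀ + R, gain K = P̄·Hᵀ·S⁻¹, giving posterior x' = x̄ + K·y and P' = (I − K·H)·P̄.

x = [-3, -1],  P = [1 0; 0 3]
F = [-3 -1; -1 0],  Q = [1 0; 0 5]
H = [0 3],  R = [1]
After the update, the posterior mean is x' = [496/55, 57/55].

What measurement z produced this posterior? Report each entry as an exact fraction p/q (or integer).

x̄ = F·x = [10, 3]
P̄ = F·P·Fᵀ + Q = [13 3; 3 6]
S = H·P̄·Hᵀ + R = [55]
K = P̄·Hᵀ·S⁻¹ = [9/55; 18/55]
x' − x̄ = [-54/55, -108/55] = K·y
y = (KᵀK)⁻¹·Kᵀ·(x' − x̄) = [-6]
z = y + H·x̄ = [-6] + [9] = [3]

z = [3]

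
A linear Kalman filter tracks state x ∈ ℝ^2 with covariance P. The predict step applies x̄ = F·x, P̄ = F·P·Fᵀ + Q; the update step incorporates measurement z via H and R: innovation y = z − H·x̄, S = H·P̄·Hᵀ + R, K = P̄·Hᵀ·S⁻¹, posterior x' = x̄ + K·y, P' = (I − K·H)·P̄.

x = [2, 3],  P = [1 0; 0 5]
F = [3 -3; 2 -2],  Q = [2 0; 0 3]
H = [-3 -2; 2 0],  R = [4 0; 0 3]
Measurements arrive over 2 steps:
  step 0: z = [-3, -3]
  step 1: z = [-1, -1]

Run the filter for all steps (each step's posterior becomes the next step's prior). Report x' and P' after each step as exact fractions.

step 0: x̄ = F·x = [-3, -2]
step 0: P̄ = F·P·Fᵀ + Q = [56 36; 36 27]
step 0: y = z − H·x̄ = [-16, 3]
step 0: S = H·P̄·Hᵀ + R = [1048 -480; -480 227]
step 0: K = P̄·Hᵀ·S⁻¹ = [-90/937 272/937; -1107/3748 -288/937]
step 0: x' = x̄ + K·y = [-555/937, 1690/937]
step 0: P' = (I − K·H)·P̄ = [408/937 -432/937; -432/937 2403/1874]
step 1: x̄ = F·x = [-6735/937, -4490/937]
step 1: P̄ = F·P·Fᵀ + Q = [48271/1874 14841/937; 14841/937 12705/937]
step 1: y = z − H·x̄ = [-30122/937, 12533/937]
step 1: S = H·P̄·Hᵀ + R = [899759/1874 -204177/937; -204177/937 99353/937]
step 1: K = P̄·Hᵀ·S⁻¹ = [-612531/6421837 1861280/6421837; -1894710/6421837 -1975212/6421837]
step 1: x' = x̄ + K·y = [-1572029/6421837, 3717262/6421837]
step 1: P' = (I − K·H)·P̄ = [2791920/6421837 -2962818/6421837; -2962818/6421837 8233647/6421837]

step 0: x' = [-555/937, 1690/937], P' = [408/937 -432/937; -432/937 2403/1874]
step 1: x' = [-1572029/6421837, 3717262/6421837], P' = [2791920/6421837 -2962818/6421837; -2962818/6421837 8233647/6421837]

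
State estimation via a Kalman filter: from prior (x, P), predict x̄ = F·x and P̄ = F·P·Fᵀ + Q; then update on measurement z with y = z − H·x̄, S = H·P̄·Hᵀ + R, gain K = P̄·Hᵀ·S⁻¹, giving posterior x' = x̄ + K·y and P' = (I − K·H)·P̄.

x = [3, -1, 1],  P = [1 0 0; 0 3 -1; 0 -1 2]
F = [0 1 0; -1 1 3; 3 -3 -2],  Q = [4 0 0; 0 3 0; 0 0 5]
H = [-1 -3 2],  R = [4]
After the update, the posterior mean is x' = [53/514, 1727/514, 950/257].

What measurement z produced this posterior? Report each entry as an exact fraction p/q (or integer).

x̄ = F·x = [-1, -1, 10]
P̄ = F·P·Fᵀ + Q = [7 0 -7; 0 19 -13; -7 -13 37]
S = H·P̄·Hᵀ + R = [514]
K = P̄·Hᵀ·S⁻¹ = [-21/514; -83/514; 60/257]
x' − x̄ = [567/514, 2241/514, -1620/257] = K·y
y = (KᵀK)⁻¹·Kᵀ·(x' − x̄) = [-27]
z = y + H·x̄ = [-27] + [24] = [-3]

z = [-3]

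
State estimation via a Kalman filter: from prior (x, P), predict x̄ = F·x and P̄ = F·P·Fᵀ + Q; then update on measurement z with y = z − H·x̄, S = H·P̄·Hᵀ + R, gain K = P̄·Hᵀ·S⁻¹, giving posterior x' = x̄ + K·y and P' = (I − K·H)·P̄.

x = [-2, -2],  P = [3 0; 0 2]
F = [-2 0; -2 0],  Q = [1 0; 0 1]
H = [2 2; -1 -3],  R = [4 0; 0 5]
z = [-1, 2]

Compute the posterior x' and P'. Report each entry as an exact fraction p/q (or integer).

x' = [-183/1114, -455/1114]
P' = [415/557 -140/557; -140/557 215/557]

x̄ = F·x = [4, 4]
P̄ = F·P·Fᵀ + Q = [13 12; 12 13]
y = z − H·x̄ = [-17, 18]
S = H·P̄·Hᵀ + R = [204 -200; -200 207]
K = P̄·Hᵀ·S⁻¹ = [275/1114 1/557; 75/1114 -101/557]
x' = x̄ + K·y = [-183/1114, -455/1114]
P' = (I − K·H)·P̄ = [415/557 -140/557; -140/557 215/557]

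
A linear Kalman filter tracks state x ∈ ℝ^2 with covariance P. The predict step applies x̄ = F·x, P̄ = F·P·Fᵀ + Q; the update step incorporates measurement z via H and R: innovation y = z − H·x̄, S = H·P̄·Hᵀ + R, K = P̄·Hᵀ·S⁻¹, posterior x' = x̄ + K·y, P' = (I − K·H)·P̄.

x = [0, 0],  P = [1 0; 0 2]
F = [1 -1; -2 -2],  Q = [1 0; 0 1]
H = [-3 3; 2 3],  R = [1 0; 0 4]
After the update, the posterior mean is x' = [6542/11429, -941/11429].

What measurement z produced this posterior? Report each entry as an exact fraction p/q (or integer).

x̄ = F·x = [0, 0]
P̄ = F·P·Fᵀ + Q = [4 2; 2 13]
S = H·P̄·Hᵀ + R = [118 87; 87 161]
K = P̄·Hᵀ·S⁻¹ = [-2184/11429 2174/11429; 1572/11429 2203/11429]
x' − x̄ = [6542/11429, -941/11429] = K·y
y = (KᵀK)⁻¹·Kᵀ·(x' − x̄) = [-2, 1]
z = y + H·x̄ = [-2, 1] + [0, 0] = [-2, 1]

z = [-2, 1]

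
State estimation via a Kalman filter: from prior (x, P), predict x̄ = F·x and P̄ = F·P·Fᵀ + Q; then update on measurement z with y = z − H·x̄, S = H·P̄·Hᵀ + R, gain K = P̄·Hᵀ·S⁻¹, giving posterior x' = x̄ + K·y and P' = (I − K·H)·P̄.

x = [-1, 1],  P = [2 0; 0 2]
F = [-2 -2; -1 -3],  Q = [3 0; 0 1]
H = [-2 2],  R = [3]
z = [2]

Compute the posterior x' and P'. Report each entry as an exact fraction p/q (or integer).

x' = [-36/35, -2/7]
P' = [629/35 124/7; 124/7 127/7]

x̄ = F·x = [0, -2]
P̄ = F·P·Fᵀ + Q = [19 16; 16 21]
y = z − H·x̄ = [6]
S = H·P̄·Hᵀ + R = [35]
K = P̄·Hᵀ·S⁻¹ = [-6/35; 2/7]
x' = x̄ + K·y = [-36/35, -2/7]
P' = (I − K·H)·P̄ = [629/35 124/7; 124/7 127/7]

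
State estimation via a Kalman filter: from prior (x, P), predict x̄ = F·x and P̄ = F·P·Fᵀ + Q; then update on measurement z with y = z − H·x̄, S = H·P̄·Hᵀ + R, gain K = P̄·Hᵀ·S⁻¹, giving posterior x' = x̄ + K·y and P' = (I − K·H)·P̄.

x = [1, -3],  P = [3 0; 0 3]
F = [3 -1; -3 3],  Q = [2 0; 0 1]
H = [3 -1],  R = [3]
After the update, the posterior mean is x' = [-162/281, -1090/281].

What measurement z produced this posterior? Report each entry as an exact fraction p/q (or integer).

z = [2]

x̄ = F·x = [6, -12]
P̄ = F·P·Fᵀ + Q = [32 -36; -36 55]
S = H·P̄·Hᵀ + R = [562]
K = P̄·Hᵀ·S⁻¹ = [66/281; -163/562]
x' − x̄ = [-1848/281, 2282/281] = K·y
y = (KᵀK)⁻¹·Kᵀ·(x' − x̄) = [-28]
z = y + H·x̄ = [-28] + [30] = [2]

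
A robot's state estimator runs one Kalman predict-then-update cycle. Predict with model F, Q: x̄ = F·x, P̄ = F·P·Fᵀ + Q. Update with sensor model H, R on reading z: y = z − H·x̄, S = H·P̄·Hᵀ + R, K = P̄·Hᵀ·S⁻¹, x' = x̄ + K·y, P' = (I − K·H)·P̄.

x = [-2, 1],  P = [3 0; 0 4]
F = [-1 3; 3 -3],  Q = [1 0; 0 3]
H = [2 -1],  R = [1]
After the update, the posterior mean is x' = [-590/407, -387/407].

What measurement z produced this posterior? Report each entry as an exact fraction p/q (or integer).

x̄ = F·x = [5, -9]
P̄ = F·P·Fᵀ + Q = [40 -45; -45 66]
S = H·P̄·Hᵀ + R = [407]
K = P̄·Hᵀ·S⁻¹ = [125/407; -156/407]
x' − x̄ = [-2625/407, 3276/407] = K·y
y = (KᵀK)⁻¹·Kᵀ·(x' − x̄) = [-21]
z = y + H·x̄ = [-21] + [19] = [-2]

z = [-2]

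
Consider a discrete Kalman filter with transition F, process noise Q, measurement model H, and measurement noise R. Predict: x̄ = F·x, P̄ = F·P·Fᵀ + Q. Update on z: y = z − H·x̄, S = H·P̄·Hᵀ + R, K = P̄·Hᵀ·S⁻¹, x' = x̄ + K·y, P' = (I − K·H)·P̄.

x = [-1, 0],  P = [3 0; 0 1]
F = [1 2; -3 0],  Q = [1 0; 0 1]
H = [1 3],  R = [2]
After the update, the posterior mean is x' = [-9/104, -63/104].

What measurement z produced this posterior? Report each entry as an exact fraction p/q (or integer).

x̄ = F·x = [-1, 3]
P̄ = F·P·Fᵀ + Q = [8 -9; -9 28]
S = H·P̄·Hᵀ + R = [208]
K = P̄·Hᵀ·S⁻¹ = [-19/208; 75/208]
x' − x̄ = [95/104, -375/104] = K·y
y = (KᵀK)⁻¹·Kᵀ·(x' − x̄) = [-10]
z = y + H·x̄ = [-10] + [8] = [-2]

z = [-2]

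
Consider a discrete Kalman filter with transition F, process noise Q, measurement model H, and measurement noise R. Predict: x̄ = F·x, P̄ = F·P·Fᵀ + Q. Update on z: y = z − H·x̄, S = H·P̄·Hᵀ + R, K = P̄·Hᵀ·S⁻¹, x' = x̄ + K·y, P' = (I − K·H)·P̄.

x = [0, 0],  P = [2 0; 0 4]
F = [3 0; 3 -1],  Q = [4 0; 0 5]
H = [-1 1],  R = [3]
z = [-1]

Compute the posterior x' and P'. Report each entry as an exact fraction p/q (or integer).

x' = [1/4, -9/16]
P' = [21 81/4; 81/4 351/16]

x̄ = F·x = [0, 0]
P̄ = F·P·Fᵀ + Q = [22 18; 18 27]
y = z − H·x̄ = [-1]
S = H·P̄·Hᵀ + R = [16]
K = P̄·Hᵀ·S⁻¹ = [-1/4; 9/16]
x' = x̄ + K·y = [1/4, -9/16]
P' = (I − K·H)·P̄ = [21 81/4; 81/4 351/16]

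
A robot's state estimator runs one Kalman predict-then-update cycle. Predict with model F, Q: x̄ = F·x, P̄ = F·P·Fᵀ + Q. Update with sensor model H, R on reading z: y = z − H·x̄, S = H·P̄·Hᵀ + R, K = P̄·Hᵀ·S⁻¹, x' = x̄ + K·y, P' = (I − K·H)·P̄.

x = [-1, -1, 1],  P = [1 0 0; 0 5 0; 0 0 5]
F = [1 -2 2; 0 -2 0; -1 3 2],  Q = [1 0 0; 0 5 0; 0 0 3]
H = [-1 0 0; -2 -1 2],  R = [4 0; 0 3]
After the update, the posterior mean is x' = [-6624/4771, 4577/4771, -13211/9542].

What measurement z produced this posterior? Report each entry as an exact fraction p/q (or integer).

z = [2, -1]

x̄ = F·x = [3, 2, 0]
P̄ = F·P·Fᵀ + Q = [42 20 -11; 20 25 -30; -11 -30 69]
S = H·P̄·Hᵀ + R = [46 126; 126 760]
K = P̄·Hᵀ·S⁻¹ = [-4011/4771 -126/4771; 275/9542 -1615/9542; -3895/4771 3677/9542]
x' − x̄ = [-20937/4771, -4965/4771, -13211/9542] = K·y
y = (KᵀK)⁻¹·Kᵀ·(x' − x̄) = [5, 7]
z = y + H·x̄ = [5, 7] + [-3, -8] = [2, -1]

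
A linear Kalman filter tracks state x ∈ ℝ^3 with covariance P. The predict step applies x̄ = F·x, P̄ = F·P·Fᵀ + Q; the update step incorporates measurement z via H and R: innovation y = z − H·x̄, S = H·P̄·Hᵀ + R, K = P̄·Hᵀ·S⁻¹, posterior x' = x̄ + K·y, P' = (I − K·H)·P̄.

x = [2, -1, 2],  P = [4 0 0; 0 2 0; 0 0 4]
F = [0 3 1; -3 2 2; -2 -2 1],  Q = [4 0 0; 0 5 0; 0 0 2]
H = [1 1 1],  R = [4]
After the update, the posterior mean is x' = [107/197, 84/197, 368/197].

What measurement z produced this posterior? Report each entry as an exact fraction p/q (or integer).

z = [3]

x̄ = F·x = [-1, -4, 0]
P̄ = F·P·Fᵀ + Q = [26 20 -8; 20 65 24; -8 24 30]
S = H·P̄·Hᵀ + R = [197]
K = P̄·Hᵀ·S⁻¹ = [38/197; 109/197; 46/197]
x' − x̄ = [304/197, 872/197, 368/197] = K·y
y = (KᵀK)⁻¹·Kᵀ·(x' − x̄) = [8]
z = y + H·x̄ = [8] + [-5] = [3]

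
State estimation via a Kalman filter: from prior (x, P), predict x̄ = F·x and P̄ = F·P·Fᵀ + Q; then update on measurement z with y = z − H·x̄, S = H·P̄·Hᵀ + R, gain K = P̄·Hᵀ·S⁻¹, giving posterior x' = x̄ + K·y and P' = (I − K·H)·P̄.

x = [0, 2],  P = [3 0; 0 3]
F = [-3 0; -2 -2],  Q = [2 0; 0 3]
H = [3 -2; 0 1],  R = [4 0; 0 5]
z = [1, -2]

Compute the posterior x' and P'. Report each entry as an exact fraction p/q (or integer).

x' = [-1443/1256, -37/16]
P' = [2899/1256 45/16; 45/16 135/32]

x̄ = F·x = [0, -4]
P̄ = F·P·Fᵀ + Q = [29 18; 18 27]
y = z − H·x̄ = [-7, 2]
S = H·P̄·Hᵀ + R = [157 0; 0 32]
K = P̄·Hᵀ·S⁻¹ = [51/157 9/16; 0 27/32]
x' = x̄ + K·y = [-1443/1256, -37/16]
P' = (I − K·H)·P̄ = [2899/1256 45/16; 45/16 135/32]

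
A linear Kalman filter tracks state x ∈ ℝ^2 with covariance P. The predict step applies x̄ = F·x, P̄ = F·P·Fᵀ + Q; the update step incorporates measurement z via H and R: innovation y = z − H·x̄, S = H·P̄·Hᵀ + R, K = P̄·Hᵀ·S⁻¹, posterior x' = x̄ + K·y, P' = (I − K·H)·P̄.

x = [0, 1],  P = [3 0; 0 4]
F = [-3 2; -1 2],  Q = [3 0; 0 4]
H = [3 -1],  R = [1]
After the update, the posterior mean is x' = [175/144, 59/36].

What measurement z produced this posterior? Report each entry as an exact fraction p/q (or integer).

x̄ = F·x = [2, 2]
P̄ = F·P·Fᵀ + Q = [46 25; 25 23]
S = H·P̄·Hᵀ + R = [288]
K = P̄·Hᵀ·S⁻¹ = [113/288; 13/72]
x' − x̄ = [-113/144, -13/36] = K·y
y = (KᵀK)⁻¹·Kᵀ·(x' − x̄) = [-2]
z = y + H·x̄ = [-2] + [4] = [2]

z = [2]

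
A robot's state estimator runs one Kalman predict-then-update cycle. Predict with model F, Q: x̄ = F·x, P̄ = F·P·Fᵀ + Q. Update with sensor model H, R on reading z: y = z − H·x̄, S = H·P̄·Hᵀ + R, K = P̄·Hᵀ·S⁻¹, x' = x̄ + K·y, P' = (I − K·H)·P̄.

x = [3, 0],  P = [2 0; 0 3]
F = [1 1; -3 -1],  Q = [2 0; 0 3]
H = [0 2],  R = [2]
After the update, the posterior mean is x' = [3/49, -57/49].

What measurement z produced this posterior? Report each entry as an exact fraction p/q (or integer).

z = [-2]

x̄ = F·x = [3, -9]
P̄ = F·P·Fᵀ + Q = [7 -9; -9 24]
S = H·P̄·Hᵀ + R = [98]
K = P̄·Hᵀ·S⁻¹ = [-9/49; 24/49]
x' − x̄ = [-144/49, 384/49] = K·y
y = (KᵀK)⁻¹·Kᵀ·(x' − x̄) = [16]
z = y + H·x̄ = [16] + [-18] = [-2]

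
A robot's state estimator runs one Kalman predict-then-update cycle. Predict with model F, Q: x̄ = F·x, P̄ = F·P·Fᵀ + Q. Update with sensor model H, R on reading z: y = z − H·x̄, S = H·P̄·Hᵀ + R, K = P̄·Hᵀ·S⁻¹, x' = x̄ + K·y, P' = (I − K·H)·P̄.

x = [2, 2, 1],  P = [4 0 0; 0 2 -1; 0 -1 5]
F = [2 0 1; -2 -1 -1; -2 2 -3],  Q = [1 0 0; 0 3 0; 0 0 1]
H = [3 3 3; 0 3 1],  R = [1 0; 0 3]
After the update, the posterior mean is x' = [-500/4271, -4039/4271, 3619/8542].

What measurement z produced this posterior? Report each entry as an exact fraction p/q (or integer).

z = [-2, -2]

x̄ = F·x = [5, -7, -3]
P̄ = F·P·Fᵀ + Q = [22 -20 -33; -20 24 26; -33 26 82]
S = H·P̄·Hᵀ + R = [667 495; 495 457]
K = P̄·Hᵀ·S⁻¹ = [1767/29897 -7998/29897; -3690/29897 10408/29897; 3375/8542 -665/8542]
x' − x̄ = [-21855/4271, 25858/4271, 29245/8542] = K·y
y = (KᵀK)⁻¹·Kᵀ·(x' − x̄) = [13, 22]
z = y + H·x̄ = [13, 22] + [-15, -24] = [-2, -2]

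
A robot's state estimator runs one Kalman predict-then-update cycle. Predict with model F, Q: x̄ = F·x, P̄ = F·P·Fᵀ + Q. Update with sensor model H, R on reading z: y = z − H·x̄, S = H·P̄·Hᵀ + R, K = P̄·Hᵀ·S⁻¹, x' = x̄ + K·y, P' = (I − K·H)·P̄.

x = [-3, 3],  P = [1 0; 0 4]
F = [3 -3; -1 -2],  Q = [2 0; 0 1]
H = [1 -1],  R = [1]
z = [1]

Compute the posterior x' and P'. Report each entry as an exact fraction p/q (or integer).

x' = [-2/3, -1]
P' = [113/6 71/4; 71/4 141/8]

x̄ = F·x = [-18, -3]
P̄ = F·P·Fᵀ + Q = [47 21; 21 18]
y = z − H·x̄ = [16]
S = H·P̄·Hᵀ + R = [24]
K = P̄·Hᵀ·S⁻¹ = [13/12; 1/8]
x' = x̄ + K·y = [-2/3, -1]
P' = (I − K·H)·P̄ = [113/6 71/4; 71/4 141/8]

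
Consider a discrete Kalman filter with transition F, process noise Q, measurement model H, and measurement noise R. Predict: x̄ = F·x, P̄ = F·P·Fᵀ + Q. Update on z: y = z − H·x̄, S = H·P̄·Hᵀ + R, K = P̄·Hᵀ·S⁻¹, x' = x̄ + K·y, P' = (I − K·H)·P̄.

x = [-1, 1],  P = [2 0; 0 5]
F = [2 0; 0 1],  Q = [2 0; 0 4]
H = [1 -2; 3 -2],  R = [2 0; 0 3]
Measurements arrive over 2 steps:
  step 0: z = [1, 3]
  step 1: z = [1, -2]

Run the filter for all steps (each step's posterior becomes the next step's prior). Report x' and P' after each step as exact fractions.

step 0: x̄ = F·x = [-2, 1]
step 0: P̄ = F·P·Fᵀ + Q = [10 0; 0 9]
step 0: y = z − H·x̄ = [5, 11]
step 0: S = H·P̄·Hᵀ + R = [48 66; 66 129]
step 0: K = P̄·Hᵀ·S⁻¹ = [-115/306 65/153; -21/34 3/17]
step 0: x' = x̄ + K·y = [27/34, -5/34]
step 0: P' = (I − K·H)·P̄ = [155/153 15/17; 15/17 18/17]
step 1: x̄ = F·x = [27/17, -5/34]
step 1: P̄ = F·P·Fᵀ + Q = [926/153 30/17; 30/17 86/17]
step 1: y = z − H·x̄ = [-15/17, -120/17]
step 1: S = H·P̄·Hᵀ + R = [3248/153 1238/51; 1238/51 961/17]
step 1: K = P̄·Hᵀ·S⁻¹ = [-16253/46726 9535/23363; -27165/46726 3839/23363]
step 1: x' = x̄ + K·y = [-46059/46726, -18550/23363]
step 1: P' = (I − K·H)·P̄ = [22429/23363 19341/23363; 19341/23363 23253/23363]

step 0: x' = [27/34, -5/34], P' = [155/153 15/17; 15/17 18/17]
step 1: x' = [-46059/46726, -18550/23363], P' = [22429/23363 19341/23363; 19341/23363 23253/23363]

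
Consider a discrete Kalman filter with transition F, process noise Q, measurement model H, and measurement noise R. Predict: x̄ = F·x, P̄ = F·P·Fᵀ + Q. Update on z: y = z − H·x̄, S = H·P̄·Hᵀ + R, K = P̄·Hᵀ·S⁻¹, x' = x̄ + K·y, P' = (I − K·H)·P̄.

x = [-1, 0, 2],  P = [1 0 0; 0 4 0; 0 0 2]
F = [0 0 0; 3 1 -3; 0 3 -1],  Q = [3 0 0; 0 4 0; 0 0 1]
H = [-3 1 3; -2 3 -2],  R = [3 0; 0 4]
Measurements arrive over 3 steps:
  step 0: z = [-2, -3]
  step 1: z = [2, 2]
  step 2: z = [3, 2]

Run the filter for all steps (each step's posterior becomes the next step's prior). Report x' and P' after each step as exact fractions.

step 0: x' = [-8247/12889, -25409/12889, -8663/12889], P' = [386142/141779 416682/141779 244899/141779; 416682/141779 505140/141779 271386/141779; 244899/141779 271386/141779 191382/141779]
step 1: x' = [-33700257/321854009, 273702808/321854009, 67635280/321854009], P' = [796037577/321854009 842811048/321854009 510307269/321854009; 842811048/321854009 1014275256/321854009 558246534/321854009; 510307269/321854009 558246534/321854009 407857582/321854009]
step 2: x' = [-1361256144891/3571125167068, 1022501977671/1785562583534, 409151769007/892781291767], P' = [17521303890507/7142250334136 9270739260297/3571125167068 1401856472286/892781291767; 9270739260297/3571125167068 5581608520155/1785562583534 1533145107564/892781291767; 1401856472286/892781291767 1533145107564/892781291767 1120924305498/892781291767]

step 0: x̄ = F·x = [0, -9, -2]
step 0: P̄ = F·P·Fᵀ + Q = [3 0 0; 0 35 18; 0 18 39]
step 0: y = z − H·x̄ = [13, 20]
step 0: S = H·P̄·Hᵀ + R = [524 15; 15 271]
step 0: K = P̄·Hᵀ·S⁻¹ = [-2349/141779 -3009/141779; 23084/141779 34821/141779; 36945/141779 -14601/141779]
step 0: x' = x̄ + K·y = [-8247/12889, -25409/12889, -8663/12889]
step 0: P' = (I − K·H)·P̄ = [386142/141779 416682/141779 244899/141779; 416682/141779 505140/141779 271386/141779; 244899/141779 271386/141779 191382/141779]
step 1: x̄ = F·x = [0, -24161/12889, -67564/12889]
step 1: P̄ = F·P·Fᵀ + Q = [3 0 0; 0 248506/12889 217377/12889; 0 217377/12889 295555/12889]
step 1: y = z − H·x̄ = [252631/12889, -36867/12889]
step 1: S = H·P̄·Hᵀ + R = [4599433/12889 725829/12889; 725829/12889 1016474/12889]
step 1: K = P̄·Hᵀ·S⁻¹ = [-4793292/321854009 -569301/8698757; 53527238/321854009 1626423/8698757; 83632491/321854009 -1091825/8698757]
step 1: x' = x̄ + K·y = [-33700257/321854009, 273702808/321854009, 67635280/321854009]
step 1: P' = (I − K·H)·P̄ = [796037577/321854009 842811048/321854009 510307269/321854009; 842811048/321854009 1014275256/321854009 558246534/321854009; 510307269/321854009 558246534/321854009 407857582/321854009]
step 2: x̄ = F·x = [0, -30303803/321854009, 753473144/321854009]
step 2: P̄ = F·P·Fᵀ + Q = [3 0 0; 0 5658603965/321854009 4738310799/321854009; 0 4738310799/321854009 6508709691/321854009]
step 2: y = z − H·x̄ = [-1264553602/321854009, 2241565715/321854009]
step 2: S = H·P̄·Hᵀ + R = [102322476248/321854009 16885101504/321854009; 16885101504/321854009 25252209005/321854009]
step 2: K = P̄·Hᵀ·S⁻¹ = [-125959272021/7142250334136 -57746117994/892781291767; 582913516729/3571125167068 167688233739/892781291767; 230116202400/892781291767 -111531558219/892781291767]
step 2: x' = x̄ + K·y = [-1361256144891/3571125167068, 1022501977671/1785562583534, 409151769007/892781291767]
step 2: P' = (I − K·H)·P̄ = [17521303890507/7142250334136 9270739260297/3571125167068 1401856472286/892781291767; 9270739260297/3571125167068 5581608520155/1785562583534 1533145107564/892781291767; 1401856472286/892781291767 1533145107564/892781291767 1120924305498/892781291767]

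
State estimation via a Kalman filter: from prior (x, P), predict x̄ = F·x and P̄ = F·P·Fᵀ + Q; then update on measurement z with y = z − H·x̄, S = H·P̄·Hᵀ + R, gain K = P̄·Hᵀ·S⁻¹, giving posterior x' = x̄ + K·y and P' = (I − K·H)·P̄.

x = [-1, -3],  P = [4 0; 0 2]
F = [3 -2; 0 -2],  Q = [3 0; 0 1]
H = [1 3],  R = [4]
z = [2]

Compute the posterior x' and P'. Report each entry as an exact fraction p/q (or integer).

x' = [-809/180, 83/36]
P' = [3419/180 -209/36; -209/36 79/36]

x̄ = F·x = [3, 6]
P̄ = F·P·Fᵀ + Q = [47 8; 8 9]
y = z − H·x̄ = [-19]
S = H·P̄·Hᵀ + R = [180]
K = P̄·Hᵀ·S⁻¹ = [71/180; 7/36]
x' = x̄ + K·y = [-809/180, 83/36]
P' = (I − K·H)·P̄ = [3419/180 -209/36; -209/36 79/36]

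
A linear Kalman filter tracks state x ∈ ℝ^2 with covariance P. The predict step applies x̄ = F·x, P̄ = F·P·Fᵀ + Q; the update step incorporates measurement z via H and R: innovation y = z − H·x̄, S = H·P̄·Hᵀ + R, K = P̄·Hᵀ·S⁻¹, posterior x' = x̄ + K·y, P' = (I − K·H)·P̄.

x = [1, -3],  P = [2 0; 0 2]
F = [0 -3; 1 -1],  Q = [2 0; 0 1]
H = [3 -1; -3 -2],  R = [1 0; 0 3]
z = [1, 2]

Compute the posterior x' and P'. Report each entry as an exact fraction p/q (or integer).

x' = [135/2953, -2095/2953]
P' = [254/2953 105/2953; 105/2953 2319/5906]

x̄ = F·x = [9, 4]
P̄ = F·P·Fᵀ + Q = [20 6; 6 5]
y = z − H·x̄ = [-22, 37]
S = H·P̄·Hᵀ + R = [150 -188; -188 275]
K = P̄·Hᵀ·S⁻¹ = [657/2953 -324/2953; -1689/5906 -878/2953]
x' = x̄ + K·y = [135/2953, -2095/2953]
P' = (I − K·H)·P̄ = [254/2953 105/2953; 105/2953 2319/5906]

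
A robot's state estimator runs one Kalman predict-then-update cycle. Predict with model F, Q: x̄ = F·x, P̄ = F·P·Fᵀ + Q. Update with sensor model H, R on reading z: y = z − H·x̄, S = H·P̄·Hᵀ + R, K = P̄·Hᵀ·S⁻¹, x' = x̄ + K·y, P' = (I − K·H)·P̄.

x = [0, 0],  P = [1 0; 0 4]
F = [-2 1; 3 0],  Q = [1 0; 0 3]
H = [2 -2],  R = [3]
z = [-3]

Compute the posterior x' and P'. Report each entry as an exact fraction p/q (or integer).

x̄ = F·x = [0, 0]
P̄ = F·P·Fᵀ + Q = [9 -6; -6 12]
y = z − H·x̄ = [-3]
S = H·P̄·Hᵀ + R = [135]
K = P̄·Hᵀ·S⁻¹ = [2/9; -4/15]
x' = x̄ + K·y = [-2/3, 4/5]
P' = (I − K·H)·P̄ = [7/3 2; 2 12/5]

x' = [-2/3, 4/5]
P' = [7/3 2; 2 12/5]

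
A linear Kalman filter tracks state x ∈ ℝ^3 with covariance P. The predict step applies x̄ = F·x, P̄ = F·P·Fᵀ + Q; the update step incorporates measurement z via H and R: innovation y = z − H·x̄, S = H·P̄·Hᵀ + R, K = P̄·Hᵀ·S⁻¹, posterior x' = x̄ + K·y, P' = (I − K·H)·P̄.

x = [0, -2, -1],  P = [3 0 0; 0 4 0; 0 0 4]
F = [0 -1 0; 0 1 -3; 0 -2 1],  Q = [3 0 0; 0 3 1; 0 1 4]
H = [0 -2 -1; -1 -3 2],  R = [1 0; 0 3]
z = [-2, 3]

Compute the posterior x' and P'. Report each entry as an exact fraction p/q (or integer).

x' = [46703/28024, -605/7006, 62425/28024]
P' = [142807/28024 -5029/7006 45041/28024; -5029/7006 852/3503 -1601/7006; 45041/28024 -1601/7006 25711/28024]

x̄ = F·x = [2, 1, 3]
P̄ = F·P·Fᵀ + Q = [7 -4 8; -4 43 -19; 8 -19 24]
y = z − H·x̄ = [3, 2]
S = H·P̄·Hᵀ + R = [121 229; 229 665]
K = P̄·Hᵀ·S⁻¹ = [-4809/28024 2541/28024; -1807/7006 -1095/7006; -12903/28024 8531/28024]
x' = x̄ + K·y = [46703/28024, -605/7006, 62425/28024]
P' = (I − K·H)·P̄ = [142807/28024 -5029/7006 45041/28024; -5029/7006 852/3503 -1601/7006; 45041/28024 -1601/7006 25711/28024]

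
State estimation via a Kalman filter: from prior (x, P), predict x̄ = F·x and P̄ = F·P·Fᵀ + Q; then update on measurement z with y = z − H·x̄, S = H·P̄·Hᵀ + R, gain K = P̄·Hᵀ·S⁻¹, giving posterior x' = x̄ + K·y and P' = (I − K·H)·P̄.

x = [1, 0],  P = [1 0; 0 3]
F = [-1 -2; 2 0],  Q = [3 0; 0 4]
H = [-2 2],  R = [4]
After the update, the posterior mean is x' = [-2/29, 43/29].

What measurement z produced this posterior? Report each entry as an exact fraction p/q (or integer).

x̄ = F·x = [-1, 2]
P̄ = F·P·Fᵀ + Q = [16 -2; -2 8]
S = H·P̄·Hᵀ + R = [116]
K = P̄·Hᵀ·S⁻¹ = [-9/29; 5/29]
x' − x̄ = [27/29, -15/29] = K·y
y = (KᵀK)⁻¹·Kᵀ·(x' − x̄) = [-3]
z = y + H·x̄ = [-3] + [6] = [3]

z = [3]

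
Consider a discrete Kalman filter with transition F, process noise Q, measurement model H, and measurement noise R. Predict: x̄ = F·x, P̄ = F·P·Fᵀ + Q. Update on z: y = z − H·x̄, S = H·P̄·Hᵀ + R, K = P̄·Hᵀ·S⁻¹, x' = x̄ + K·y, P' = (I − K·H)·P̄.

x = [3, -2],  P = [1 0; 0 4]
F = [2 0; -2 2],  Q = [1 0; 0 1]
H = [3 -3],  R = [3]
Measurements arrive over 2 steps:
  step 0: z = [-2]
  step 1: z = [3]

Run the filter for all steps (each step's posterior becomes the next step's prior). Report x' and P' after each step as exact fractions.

step 0: x' = [168/103, 220/103], P' = [272/103 263/103; 263/103 288/103]
step 1: x' = [10425/4609, 517/419], P' = [9444/4609 747/419; 747/419 772/419]

step 0: x̄ = F·x = [6, -10]
step 0: P̄ = F·P·Fᵀ + Q = [5 -4; -4 21]
step 0: y = z − H·x̄ = [-50]
step 0: S = H·P̄·Hᵀ + R = [309]
step 0: K = P̄·Hᵀ·S⁻¹ = [9/103; -25/103]
step 0: x' = x̄ + K·y = [168/103, 220/103]
step 0: P' = (I − K·H)·P̄ = [272/103 263/103; 263/103 288/103]
step 1: x̄ = F·x = [336/103, 104/103]
step 1: P̄ = F·P·Fᵀ + Q = [1191/103 -36/103; -36/103 239/103]
step 1: y = z − H·x̄ = [-387/103]
step 1: S = H·P̄·Hᵀ + R = [13827/103]
step 1: K = P̄·Hᵀ·S⁻¹ = [1227/4609; -25/419]
step 1: x' = x̄ + K·y = [10425/4609, 517/419]
step 1: P' = (I − K·H)·P̄ = [9444/4609 747/419; 747/419 772/419]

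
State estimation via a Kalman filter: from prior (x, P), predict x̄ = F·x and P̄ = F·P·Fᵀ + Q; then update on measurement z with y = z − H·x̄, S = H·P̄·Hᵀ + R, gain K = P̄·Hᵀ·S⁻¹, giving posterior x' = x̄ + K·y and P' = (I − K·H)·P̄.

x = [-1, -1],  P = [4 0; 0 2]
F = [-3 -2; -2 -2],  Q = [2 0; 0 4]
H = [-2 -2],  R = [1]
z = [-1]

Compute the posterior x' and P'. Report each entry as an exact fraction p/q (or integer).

x' = [113/553, 172/553]
P' = [1102/553 -1024/553; -1024/553 1084/553]

x̄ = F·x = [5, 4]
P̄ = F·P·Fᵀ + Q = [46 32; 32 28]
y = z − H·x̄ = [17]
S = H·P̄·Hᵀ + R = [553]
K = P̄·Hᵀ·S⁻¹ = [-156/553; -120/553]
x' = x̄ + K·y = [113/553, 172/553]
P' = (I − K·H)·P̄ = [1102/553 -1024/553; -1024/553 1084/553]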